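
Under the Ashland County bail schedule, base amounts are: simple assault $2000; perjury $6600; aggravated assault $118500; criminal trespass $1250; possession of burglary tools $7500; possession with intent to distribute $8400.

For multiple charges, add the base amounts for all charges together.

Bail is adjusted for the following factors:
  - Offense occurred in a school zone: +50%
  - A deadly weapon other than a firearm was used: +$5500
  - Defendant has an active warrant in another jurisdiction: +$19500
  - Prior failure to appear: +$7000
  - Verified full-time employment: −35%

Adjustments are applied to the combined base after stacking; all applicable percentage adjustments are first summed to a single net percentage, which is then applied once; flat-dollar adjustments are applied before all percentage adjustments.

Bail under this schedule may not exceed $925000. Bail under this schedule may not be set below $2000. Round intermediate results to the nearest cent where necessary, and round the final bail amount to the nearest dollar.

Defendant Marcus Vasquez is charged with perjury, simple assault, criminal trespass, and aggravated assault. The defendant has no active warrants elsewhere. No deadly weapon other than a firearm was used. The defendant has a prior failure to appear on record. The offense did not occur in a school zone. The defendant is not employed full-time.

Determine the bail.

Base amounts from the schedule: perjury $6600; simple assault $2000; criminal trespass $1250; aggravated assault $118500.
Stacking rule: sum of all bases. $6600 + $2000 + $1250 + $118500 = $128350.
Prior failure to appear (+$7000 flat): $128350 + $7000 = $135350.
$135350 is within the $925000 maximum.
$135350 is at or above the $2000 minimum.

$135350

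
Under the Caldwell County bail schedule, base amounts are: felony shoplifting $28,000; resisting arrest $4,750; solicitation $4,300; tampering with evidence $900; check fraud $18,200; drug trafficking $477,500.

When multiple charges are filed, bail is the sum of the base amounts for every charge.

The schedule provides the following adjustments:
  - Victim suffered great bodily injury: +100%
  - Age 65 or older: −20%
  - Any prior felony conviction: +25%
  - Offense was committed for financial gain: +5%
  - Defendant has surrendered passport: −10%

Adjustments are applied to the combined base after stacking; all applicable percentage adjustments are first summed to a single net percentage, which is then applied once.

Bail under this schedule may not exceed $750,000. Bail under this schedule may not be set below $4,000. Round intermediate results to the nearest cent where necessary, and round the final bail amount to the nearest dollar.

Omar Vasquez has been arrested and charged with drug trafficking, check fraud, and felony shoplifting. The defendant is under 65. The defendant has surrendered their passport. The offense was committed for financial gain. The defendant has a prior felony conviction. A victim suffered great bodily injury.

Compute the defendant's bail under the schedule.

$750,000

Base amounts from the schedule: drug trafficking $477,500; check fraud $18,200; felony shoplifting $28,000.
Stacking rule: sum of all bases. $477,500 + $18,200 + $28,000 = $523,700.
Net percentage adjustment: +100% +25% +5% −10% = +120%. $523,700 × 2.2 = $1,152,140.
Result $1,152,140 exceeds the maximum of $750,000; bail is capped at $750,000.
$750,000 is at or above the $4,000 minimum.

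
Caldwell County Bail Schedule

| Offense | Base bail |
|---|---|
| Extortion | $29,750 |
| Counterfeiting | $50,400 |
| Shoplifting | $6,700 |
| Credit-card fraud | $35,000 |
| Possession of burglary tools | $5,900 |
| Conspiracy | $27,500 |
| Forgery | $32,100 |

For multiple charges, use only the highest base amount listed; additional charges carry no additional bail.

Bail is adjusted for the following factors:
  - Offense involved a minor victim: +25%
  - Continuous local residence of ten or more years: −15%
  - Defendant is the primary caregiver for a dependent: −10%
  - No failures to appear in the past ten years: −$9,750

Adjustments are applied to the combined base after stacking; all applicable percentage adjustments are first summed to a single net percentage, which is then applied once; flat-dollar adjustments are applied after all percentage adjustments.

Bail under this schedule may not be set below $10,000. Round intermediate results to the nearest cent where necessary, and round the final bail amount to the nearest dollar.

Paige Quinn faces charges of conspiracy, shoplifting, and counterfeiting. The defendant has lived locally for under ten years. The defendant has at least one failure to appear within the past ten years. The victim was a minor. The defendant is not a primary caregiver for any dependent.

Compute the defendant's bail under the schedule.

$63,000

Base amounts from the schedule: conspiracy $27,500; shoplifting $6,700; counterfeiting $50,400.
Stacking rule: use the highest base only. Highest is counterfeiting at $50,400. Combined base = $50,400.
Offense involved a minor victim (+25%): $50,400 × 1.25 = $63,000.
$63,000 is at or above the $10,000 minimum.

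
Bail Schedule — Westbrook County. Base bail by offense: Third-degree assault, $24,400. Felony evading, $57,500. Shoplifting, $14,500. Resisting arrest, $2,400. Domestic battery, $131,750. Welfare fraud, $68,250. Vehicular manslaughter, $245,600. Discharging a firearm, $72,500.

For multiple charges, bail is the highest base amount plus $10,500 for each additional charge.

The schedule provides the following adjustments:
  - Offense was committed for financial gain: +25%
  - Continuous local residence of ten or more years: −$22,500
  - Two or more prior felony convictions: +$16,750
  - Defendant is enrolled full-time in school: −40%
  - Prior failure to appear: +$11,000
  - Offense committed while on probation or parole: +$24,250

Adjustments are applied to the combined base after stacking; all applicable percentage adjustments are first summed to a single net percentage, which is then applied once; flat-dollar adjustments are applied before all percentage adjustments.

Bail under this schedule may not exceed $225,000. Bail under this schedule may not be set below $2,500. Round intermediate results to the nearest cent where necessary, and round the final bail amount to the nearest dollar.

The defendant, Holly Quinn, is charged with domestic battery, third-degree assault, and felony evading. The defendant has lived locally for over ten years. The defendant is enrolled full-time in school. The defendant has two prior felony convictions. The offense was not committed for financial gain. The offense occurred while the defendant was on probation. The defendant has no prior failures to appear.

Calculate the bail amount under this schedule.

Base amounts from the schedule: domestic battery $131,750; third-degree assault $24,400; felony evading $57,500.
Stacking rule: highest base plus $10,500 per additional charge. Highest is domestic battery at $131,750; 2 additional charges → +$21,000. Combined base = $152,750.
Continuous local residence of ten or more years (−$22,500 flat): $152,750 − $22,500 = $130,250.
Two or more prior felony convictions (+$16,750 flat): $130,250 + $16,750 = $147,000.
Offense committed while on probation or parole (+$24,250 flat): $147,000 + $24,250 = $171,250.
Defendant is enrolled full-time in school (−40%): $171,250 × 0.6 = $102,750.
$102,750 is within the $225,000 maximum.
$102,750 is at or above the $2,500 minimum.

$102,750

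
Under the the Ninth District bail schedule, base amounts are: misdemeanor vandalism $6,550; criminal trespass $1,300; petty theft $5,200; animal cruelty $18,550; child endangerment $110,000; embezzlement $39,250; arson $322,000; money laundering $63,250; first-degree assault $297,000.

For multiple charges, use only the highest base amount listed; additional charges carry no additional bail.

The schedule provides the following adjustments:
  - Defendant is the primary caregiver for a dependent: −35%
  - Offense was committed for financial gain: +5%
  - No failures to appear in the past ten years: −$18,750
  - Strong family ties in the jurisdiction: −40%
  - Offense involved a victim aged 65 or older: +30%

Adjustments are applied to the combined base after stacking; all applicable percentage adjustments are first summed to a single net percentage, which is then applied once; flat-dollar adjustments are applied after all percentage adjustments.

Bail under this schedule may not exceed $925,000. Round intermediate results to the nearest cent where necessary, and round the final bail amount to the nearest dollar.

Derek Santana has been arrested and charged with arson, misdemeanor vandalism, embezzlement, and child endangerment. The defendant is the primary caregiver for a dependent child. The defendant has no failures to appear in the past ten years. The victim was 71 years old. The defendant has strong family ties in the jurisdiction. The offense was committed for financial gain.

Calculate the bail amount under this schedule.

$174,450

Base amounts from the schedule: arson $322,000; misdemeanor vandalism $6,550; embezzlement $39,250; child endangerment $110,000.
Stacking rule: use the highest base only. Highest is arson at $322,000. Combined base = $322,000.
Net percentage adjustment: −35% +5% −40% +30% = −40%. $322,000 × 0.6 = $193,200.
No failures to appear in the past ten years (−$18,750 flat): $193,200 − $18,750 = $174,450.
$174,450 is within the $925,000 maximum.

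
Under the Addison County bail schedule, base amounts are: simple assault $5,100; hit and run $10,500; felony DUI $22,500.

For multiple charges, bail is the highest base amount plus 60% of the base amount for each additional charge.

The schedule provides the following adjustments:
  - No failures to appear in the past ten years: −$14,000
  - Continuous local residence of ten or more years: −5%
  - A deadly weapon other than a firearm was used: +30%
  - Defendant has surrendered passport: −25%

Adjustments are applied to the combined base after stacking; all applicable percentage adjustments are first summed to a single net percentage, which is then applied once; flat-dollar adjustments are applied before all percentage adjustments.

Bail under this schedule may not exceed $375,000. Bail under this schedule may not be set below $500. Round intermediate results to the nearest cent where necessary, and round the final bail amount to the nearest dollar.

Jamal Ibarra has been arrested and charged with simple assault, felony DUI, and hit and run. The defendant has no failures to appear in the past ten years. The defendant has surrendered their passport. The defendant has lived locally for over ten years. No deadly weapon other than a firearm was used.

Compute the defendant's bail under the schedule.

Base amounts from the schedule: simple assault $5,100; felony DUI $22,500; hit and run $10,500.
Stacking rule: highest base plus 60% of each additional charge. Highest is felony DUI at $22,500. Additional: $5,100 × 60% = $3,060; $10,500 × 60% = $6,300. Combined base = $22,500 + $9,360 = $31,860.
No failures to appear in the past ten years (−$14,000 flat): $31,860 − $14,000 = $17,860.
Net percentage adjustment: −5% −25% = −30%. $17,860 × 0.7 = $12,502.
$12,502 is within the $375,000 maximum.
$12,502 is at or above the $500 minimum.

$12,502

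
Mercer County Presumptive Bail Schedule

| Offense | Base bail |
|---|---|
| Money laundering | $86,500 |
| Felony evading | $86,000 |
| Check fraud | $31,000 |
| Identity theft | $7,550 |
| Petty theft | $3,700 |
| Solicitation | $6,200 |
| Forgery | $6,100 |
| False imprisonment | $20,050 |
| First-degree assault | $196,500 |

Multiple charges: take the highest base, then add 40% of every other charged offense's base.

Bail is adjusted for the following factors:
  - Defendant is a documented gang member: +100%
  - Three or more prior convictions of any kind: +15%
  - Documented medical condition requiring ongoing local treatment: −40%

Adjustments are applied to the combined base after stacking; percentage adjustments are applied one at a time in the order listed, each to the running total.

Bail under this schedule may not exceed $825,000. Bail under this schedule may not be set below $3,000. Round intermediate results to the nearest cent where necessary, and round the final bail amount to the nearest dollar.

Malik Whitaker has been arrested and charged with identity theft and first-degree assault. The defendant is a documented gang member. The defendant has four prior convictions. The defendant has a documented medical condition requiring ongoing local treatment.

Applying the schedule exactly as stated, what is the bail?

$275,338

Base amounts from the schedule: identity theft $7,550; first-degree assault $196,500.
Stacking rule: highest base plus 40% of each additional charge. Highest is first-degree assault at $196,500. Additional: $7,550 × 40% = $3,020. Combined base = $196,500 + $3,020 = $199,520.
Defendant is a documented gang member (+100%): $199,520 × 2 = $399,040.
Three or more prior convictions of any kind (+15%): $399,040 × 1.15 = $458,896.
Documented medical condition requiring ongoing local treatment (−40%): $458,896 × 0.6 = $275,337.60.
$275,337.60 is within the $825,000 maximum.
$275,337.60 is at or above the $3,000 minimum.
Rounded to the nearest dollar: $275,338.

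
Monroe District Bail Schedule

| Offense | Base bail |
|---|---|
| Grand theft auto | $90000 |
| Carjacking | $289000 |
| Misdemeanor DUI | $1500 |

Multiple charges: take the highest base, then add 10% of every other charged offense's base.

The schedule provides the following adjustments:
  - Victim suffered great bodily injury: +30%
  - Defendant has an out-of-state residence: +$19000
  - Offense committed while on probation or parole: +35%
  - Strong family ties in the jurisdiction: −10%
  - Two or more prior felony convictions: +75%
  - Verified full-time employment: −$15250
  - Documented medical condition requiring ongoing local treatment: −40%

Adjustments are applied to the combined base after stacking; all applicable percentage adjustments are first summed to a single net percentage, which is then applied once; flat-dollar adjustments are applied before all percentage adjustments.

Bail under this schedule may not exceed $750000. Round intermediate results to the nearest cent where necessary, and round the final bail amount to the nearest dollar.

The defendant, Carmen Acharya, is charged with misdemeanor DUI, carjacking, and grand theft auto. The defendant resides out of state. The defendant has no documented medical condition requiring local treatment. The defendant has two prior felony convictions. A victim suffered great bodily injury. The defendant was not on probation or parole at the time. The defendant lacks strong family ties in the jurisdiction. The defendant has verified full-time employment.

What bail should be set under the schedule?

Base amounts from the schedule: misdemeanor DUI $1500; carjacking $289000; grand theft auto $90000.
Stacking rule: highest base plus 10% of each additional charge. Highest is carjacking at $289000. Additional: $1500 × 10% = $150; $90000 × 10% = $9000. Combined base = $289000 + $9150 = $298150.
Defendant has an out-of-state residence (+$19000 flat): $298150 + $19000 = $317150.
Verified full-time employment (−$15250 flat): $317150 − $15250 = $301900.
Net percentage adjustment: +30% +75% = +105%. $301900 × 2.05 = $618895.
$618895 is within the $750000 maximum.

$618895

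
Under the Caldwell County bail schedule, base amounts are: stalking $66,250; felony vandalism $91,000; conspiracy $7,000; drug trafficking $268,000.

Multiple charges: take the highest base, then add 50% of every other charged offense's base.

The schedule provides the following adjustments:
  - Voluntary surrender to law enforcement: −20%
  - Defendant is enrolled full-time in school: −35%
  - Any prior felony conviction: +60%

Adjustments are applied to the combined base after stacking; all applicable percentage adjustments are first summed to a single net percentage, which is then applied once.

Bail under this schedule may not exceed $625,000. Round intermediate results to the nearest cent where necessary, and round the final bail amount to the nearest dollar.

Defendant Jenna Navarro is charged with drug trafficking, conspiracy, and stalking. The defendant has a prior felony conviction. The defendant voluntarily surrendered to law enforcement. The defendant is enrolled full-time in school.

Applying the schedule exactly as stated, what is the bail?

$319,856

Base amounts from the schedule: drug trafficking $268,000; conspiracy $7,000; stalking $66,250.
Stacking rule: highest base plus 50% of each additional charge. Highest is drug trafficking at $268,000. Additional: $7,000 × 50% = $3,500; $66,250 × 50% = $33,125. Combined base = $268,000 + $36,625 = $304,625.
Net percentage adjustment: −20% −35% +60% = +5%. $304,625 × 1.05 = $319,856.25.
$319,856.25 is within the $625,000 maximum.
Rounded to the nearest dollar: $319,856.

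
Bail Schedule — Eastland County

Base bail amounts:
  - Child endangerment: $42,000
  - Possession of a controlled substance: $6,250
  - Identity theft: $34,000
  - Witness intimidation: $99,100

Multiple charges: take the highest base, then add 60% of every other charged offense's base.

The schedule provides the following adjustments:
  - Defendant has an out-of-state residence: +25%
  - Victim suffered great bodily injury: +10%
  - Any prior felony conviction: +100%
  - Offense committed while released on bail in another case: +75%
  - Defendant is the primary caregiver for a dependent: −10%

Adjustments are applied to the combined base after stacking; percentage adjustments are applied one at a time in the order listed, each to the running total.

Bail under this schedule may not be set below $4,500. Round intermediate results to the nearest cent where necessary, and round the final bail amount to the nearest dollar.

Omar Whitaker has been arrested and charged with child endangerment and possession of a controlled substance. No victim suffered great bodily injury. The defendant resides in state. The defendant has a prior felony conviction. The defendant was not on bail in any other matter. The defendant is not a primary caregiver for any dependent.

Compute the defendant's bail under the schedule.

Base amounts from the schedule: child endangerment $42,000; possession of a controlled substance $6,250.
Stacking rule: highest base plus 60% of each additional charge. Highest is child endangerment at $42,000. Additional: $6,250 × 60% = $3,750. Combined base = $42,000 + $3,750 = $45,750.
Any prior felony conviction (+100%): $45,750 × 2 = $91,500.
$91,500 is at or above the $4,500 minimum.

$91,500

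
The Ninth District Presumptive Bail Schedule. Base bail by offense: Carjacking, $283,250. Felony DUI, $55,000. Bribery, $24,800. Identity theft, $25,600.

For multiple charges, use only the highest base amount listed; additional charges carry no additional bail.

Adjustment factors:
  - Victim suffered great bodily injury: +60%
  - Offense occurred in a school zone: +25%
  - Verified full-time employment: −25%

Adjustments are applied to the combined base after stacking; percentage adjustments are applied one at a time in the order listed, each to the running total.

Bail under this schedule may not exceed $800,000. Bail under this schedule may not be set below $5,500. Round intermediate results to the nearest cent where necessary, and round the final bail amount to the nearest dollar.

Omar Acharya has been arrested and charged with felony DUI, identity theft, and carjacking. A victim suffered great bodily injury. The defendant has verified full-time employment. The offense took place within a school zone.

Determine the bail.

$424,875

Base amounts from the schedule: felony DUI $55,000; identity theft $25,600; carjacking $283,250.
Stacking rule: use the highest base only. Highest is carjacking at $283,250. Combined base = $283,250.
Victim suffered great bodily injury (+60%): $283,250 × 1.6 = $453,200.
Offense occurred in a school zone (+25%): $453,200 × 1.25 = $566,500.
Verified full-time employment (−25%): $566,500 × 0.75 = $424,875.
$424,875 is within the $800,000 maximum.
$424,875 is at or above the $5,500 minimum.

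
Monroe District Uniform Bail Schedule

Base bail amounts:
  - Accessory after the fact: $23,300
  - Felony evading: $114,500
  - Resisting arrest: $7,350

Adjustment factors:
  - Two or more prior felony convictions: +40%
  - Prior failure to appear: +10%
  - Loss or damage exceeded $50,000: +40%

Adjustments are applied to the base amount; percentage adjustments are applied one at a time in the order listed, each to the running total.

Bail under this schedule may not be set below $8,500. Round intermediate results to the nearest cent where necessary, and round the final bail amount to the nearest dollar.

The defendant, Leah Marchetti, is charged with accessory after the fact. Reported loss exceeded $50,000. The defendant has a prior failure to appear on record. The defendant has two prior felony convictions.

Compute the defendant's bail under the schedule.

Base amounts from the schedule: accessory after the fact $23,300.
Single charge. Combined base = $23,300.
Two or more prior felony convictions (+40%): $23,300 × 1.4 = $32,620.
Prior failure to appear (+10%): $32,620 × 1.1 = $35,882.
Loss or damage exceeded $50,000 (+40%): $35,882 × 1.4 = $50,234.80.
$50,234.80 is at or above the $8,500 minimum.
Rounded to the nearest dollar: $50,235.

$50,235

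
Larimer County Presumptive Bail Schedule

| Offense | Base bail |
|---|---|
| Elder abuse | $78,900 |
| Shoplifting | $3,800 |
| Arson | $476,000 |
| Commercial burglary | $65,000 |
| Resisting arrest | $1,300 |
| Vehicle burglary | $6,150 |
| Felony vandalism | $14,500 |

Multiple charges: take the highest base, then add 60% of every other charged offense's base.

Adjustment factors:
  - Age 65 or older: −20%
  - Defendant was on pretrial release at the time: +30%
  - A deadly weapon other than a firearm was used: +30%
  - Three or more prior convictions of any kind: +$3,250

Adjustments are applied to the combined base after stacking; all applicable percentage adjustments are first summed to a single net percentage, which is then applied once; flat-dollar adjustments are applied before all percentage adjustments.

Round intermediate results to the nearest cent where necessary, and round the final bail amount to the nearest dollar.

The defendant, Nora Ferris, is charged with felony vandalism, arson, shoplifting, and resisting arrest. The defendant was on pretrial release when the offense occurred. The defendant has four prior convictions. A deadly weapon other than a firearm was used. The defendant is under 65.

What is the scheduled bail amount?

Base amounts from the schedule: felony vandalism $14,500; arson $476,000; shoplifting $3,800; resisting arrest $1,300.
Stacking rule: highest base plus 60% of each additional charge. Highest is arson at $476,000. Additional: $14,500 × 60% = $8,700; $3,800 × 60% = $2,280; $1,300 × 60% = $780. Combined base = $476,000 + $11,760 = $487,760.
Three or more prior convictions of any kind (+$3,250 flat): $487,760 + $3,250 = $491,010.
Net percentage adjustment: +30% +30% = +60%. $491,010 × 1.6 = $785,616.

$785,616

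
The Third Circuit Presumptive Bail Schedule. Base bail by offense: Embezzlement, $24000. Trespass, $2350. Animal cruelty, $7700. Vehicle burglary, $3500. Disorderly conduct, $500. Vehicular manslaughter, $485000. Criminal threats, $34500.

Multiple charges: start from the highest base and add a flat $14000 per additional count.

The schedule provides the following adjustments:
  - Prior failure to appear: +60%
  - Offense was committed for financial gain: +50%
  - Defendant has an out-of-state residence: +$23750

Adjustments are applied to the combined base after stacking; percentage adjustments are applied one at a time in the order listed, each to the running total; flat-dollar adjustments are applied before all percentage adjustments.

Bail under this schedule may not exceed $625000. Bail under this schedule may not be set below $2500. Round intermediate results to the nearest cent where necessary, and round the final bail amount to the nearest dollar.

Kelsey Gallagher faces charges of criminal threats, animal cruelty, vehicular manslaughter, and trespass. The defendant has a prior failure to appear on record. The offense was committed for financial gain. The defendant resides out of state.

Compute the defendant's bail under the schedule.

Base amounts from the schedule: criminal threats $34500; animal cruelty $7700; vehicular manslaughter $485000; trespass $2350.
Stacking rule: highest base plus $14000 per additional charge. Highest is vehicular manslaughter at $485000; 3 additional charges → +$42000. Combined base = $527000.
Defendant has an out-of-state residence (+$23750 flat): $527000 + $23750 = $550750.
Prior failure to appear (+60%): $550750 × 1.6 = $881200.
Offense was committed for financial gain (+50%): $881200 × 1.5 = $1321800.
Result $1321800 exceeds the maximum of $625000; bail is capped at $625000.
$625000 is at or above the $2500 minimum.

$625000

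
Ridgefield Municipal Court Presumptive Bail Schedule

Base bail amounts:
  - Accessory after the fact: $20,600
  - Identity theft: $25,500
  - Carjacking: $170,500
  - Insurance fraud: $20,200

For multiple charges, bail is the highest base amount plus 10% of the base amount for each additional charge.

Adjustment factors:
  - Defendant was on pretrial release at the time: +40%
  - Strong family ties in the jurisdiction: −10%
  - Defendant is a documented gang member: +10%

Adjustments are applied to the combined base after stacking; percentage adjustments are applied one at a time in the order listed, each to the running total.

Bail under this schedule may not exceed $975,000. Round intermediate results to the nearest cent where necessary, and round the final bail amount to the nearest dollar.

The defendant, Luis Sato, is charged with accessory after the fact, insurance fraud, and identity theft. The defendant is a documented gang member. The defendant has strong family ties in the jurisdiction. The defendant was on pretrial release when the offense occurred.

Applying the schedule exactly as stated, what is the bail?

$40,998

Base amounts from the schedule: accessory after the fact $20,600; insurance fraud $20,200; identity theft $25,500.
Stacking rule: highest base plus 10% of each additional charge. Highest is identity theft at $25,500. Additional: $20,600 × 10% = $2,060; $20,200 × 10% = $2,020. Combined base = $25,500 + $4,080 = $29,580.
Defendant was on pretrial release at the time (+40%): $29,580 × 1.4 = $41,412.
Strong family ties in the jurisdiction (−10%): $41,412 × 0.9 = $37,270.80.
Defendant is a documented gang member (+10%): $37,270.80 × 1.1 = $40,997.88.
$40,997.88 is within the $975,000 maximum.
Rounded to the nearest dollar: $40,998.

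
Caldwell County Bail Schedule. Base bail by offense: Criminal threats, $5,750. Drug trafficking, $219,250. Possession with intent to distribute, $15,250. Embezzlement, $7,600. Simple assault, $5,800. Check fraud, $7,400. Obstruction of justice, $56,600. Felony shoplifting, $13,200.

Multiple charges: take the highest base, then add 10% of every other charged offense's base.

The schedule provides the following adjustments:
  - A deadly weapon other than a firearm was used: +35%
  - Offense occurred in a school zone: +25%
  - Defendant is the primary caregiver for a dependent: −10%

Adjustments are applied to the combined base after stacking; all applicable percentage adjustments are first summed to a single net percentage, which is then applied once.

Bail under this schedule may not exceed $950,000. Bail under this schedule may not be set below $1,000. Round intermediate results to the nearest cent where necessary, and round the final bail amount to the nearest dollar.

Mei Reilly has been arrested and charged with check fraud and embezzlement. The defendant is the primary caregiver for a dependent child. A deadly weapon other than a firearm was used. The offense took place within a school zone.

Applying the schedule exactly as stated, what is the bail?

$12,510

Base amounts from the schedule: check fraud $7,400; embezzlement $7,600.
Stacking rule: highest base plus 10% of each additional charge. Highest is embezzlement at $7,600. Additional: $7,400 × 10% = $740. Combined base = $7,600 + $740 = $8,340.
Net percentage adjustment: +35% +25% −10% = +50%. $8,340 × 1.5 = $12,510.
$12,510 is within the $950,000 maximum.
$12,510 is at or above the $1,000 minimum.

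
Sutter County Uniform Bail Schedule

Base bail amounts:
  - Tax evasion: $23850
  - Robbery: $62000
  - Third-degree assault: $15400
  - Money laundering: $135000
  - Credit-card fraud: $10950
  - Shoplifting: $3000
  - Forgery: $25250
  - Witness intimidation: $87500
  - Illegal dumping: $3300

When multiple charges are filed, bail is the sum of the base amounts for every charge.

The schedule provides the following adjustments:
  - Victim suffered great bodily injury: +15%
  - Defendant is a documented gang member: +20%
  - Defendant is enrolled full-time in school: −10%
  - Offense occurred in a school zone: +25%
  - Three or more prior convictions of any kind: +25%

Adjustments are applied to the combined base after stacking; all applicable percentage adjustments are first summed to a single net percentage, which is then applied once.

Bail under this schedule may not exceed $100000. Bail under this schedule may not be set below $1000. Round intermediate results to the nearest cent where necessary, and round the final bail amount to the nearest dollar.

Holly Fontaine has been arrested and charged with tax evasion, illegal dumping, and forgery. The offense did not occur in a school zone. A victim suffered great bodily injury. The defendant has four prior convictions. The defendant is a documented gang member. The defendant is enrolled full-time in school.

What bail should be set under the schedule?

$78600

Base amounts from the schedule: tax evasion $23850; illegal dumping $3300; forgery $25250.
Stacking rule: sum of all bases. $23850 + $3300 + $25250 = $52400.
Net percentage adjustment: +15% +20% −10% +25% = +50%. $52400 × 1.5 = $78600.
$78600 is within the $100000 maximum.
$78600 is at or above the $1000 minimum.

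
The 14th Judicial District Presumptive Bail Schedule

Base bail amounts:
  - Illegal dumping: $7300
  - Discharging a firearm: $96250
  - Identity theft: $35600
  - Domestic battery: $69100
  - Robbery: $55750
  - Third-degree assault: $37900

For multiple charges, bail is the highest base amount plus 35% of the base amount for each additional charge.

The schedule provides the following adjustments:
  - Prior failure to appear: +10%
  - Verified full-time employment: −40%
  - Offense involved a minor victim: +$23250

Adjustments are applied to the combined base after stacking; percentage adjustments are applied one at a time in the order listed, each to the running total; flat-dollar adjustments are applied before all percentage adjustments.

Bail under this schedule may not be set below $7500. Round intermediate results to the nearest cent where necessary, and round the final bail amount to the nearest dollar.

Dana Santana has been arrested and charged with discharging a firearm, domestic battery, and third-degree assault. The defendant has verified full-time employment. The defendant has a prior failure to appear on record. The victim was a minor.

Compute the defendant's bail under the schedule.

$103587

Base amounts from the schedule: discharging a firearm $96250; domestic battery $69100; third-degree assault $37900.
Stacking rule: highest base plus 35% of each additional charge. Highest is discharging a firearm at $96250. Additional: $69100 × 35% = $24185; $37900 × 35% = $13265. Combined base = $96250 + $37450 = $133700.
Offense involved a minor victim (+$23250 flat): $133700 + $23250 = $156950.
Prior failure to appear (+10%): $156950 × 1.1 = $172645.
Verified full-time employment (−40%): $172645 × 0.6 = $103587.
$103587 is at or above the $7500 minimum.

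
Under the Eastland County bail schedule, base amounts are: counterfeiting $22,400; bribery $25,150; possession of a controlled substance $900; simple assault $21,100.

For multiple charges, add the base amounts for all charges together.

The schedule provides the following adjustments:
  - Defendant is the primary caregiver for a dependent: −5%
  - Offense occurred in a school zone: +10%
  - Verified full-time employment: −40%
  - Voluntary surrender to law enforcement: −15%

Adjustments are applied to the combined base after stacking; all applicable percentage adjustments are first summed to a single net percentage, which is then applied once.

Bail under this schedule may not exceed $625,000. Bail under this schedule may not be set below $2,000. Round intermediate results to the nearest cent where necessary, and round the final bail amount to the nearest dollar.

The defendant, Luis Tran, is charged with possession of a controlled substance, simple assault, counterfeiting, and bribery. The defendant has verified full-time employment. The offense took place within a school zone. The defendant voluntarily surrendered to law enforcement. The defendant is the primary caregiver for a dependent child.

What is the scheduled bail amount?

Base amounts from the schedule: possession of a controlled substance $900; simple assault $21,100; counterfeiting $22,400; bribery $25,150.
Stacking rule: sum of all bases. $900 + $21,100 + $22,400 + $25,150 = $69,550.
Net percentage adjustment: −5% +10% −40% −15% = −50%. $69,550 × 0.5 = $34,775.
$34,775 is within the $625,000 maximum.
$34,775 is at or above the $2,000 minimum.

$34,775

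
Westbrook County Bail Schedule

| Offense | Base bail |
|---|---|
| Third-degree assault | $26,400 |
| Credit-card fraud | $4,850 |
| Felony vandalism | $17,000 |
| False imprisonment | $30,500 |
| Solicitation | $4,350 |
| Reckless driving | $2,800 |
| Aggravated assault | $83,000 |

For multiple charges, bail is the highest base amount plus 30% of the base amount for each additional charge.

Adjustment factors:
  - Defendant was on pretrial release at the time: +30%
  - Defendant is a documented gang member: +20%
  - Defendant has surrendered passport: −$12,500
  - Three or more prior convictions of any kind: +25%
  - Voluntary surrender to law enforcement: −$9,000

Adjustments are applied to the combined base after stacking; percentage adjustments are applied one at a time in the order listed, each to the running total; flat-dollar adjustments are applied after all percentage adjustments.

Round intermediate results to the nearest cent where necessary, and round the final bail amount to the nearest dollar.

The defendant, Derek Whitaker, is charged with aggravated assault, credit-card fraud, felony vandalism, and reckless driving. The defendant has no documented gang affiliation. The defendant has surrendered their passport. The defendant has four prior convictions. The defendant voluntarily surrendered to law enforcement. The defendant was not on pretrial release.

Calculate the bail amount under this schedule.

$91,494

Base amounts from the schedule: aggravated assault $83,000; credit-card fraud $4,850; felony vandalism $17,000; reckless driving $2,800.
Stacking rule: highest base plus 30% of each additional charge. Highest is aggravated assault at $83,000. Additional: $4,850 × 30% = $1,455; $17,000 × 30% = $5,100; $2,800 × 30% = $840. Combined base = $83,000 + $7,395 = $90,395.
Three or more prior convictions of any kind (+25%): $90,395 × 1.25 = $112,993.75.
Defendant has surrendered passport (−$12,500 flat): $112,993.75 − $12,500 = $100,493.75.
Voluntary surrender to law enforcement (−$9,000 flat): $100,493.75 − $9,000 = $91,493.75.
Rounded to the nearest dollar: $91,494.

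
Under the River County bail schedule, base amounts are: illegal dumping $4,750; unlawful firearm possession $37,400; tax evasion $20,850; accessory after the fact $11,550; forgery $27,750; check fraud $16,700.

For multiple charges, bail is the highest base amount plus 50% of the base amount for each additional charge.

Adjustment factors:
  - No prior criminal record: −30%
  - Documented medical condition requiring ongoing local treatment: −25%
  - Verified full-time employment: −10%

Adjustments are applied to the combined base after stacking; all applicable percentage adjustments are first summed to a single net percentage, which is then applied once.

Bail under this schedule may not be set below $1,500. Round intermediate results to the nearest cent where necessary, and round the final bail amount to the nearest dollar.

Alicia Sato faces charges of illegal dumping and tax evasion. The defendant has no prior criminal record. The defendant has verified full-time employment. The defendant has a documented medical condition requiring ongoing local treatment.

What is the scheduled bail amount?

$8,129

Base amounts from the schedule: illegal dumping $4,750; tax evasion $20,850.
Stacking rule: highest base plus 50% of each additional charge. Highest is tax evasion at $20,850. Additional: $4,750 × 50% = $2,375. Combined base = $20,850 + $2,375 = $23,225.
Net percentage adjustment: −30% −25% −10% = −65%. $23,225 × 0.35 = $8,128.75.
$8,128.75 is at or above the $1,500 minimum.
Rounded to the nearest dollar: $8,129.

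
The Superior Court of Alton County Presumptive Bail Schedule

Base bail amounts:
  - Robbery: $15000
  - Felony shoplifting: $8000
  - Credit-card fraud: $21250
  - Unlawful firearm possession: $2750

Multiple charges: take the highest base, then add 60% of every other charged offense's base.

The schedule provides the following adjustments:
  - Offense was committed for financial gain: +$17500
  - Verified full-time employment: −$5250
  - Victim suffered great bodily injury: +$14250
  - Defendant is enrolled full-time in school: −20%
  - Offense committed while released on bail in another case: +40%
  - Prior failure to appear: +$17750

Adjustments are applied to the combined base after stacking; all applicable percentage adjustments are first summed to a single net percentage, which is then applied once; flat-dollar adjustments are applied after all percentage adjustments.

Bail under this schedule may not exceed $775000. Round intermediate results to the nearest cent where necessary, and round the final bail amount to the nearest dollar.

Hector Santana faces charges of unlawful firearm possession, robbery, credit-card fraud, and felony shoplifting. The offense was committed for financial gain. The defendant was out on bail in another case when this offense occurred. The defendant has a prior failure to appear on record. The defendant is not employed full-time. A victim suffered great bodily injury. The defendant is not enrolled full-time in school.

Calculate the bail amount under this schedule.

$100880

Base amounts from the schedule: unlawful firearm possession $2750; robbery $15000; credit-card fraud $21250; felony shoplifting $8000.
Stacking rule: highest base plus 60% of each additional charge. Highest is credit-card fraud at $21250. Additional: $2750 × 60% = $1650; $15000 × 60% = $9000; $8000 × 60% = $4800. Combined base = $21250 + $15450 = $36700.
Offense committed while released on bail in another case (+40%): $36700 × 1.4 = $51380.
Offense was committed for financial gain (+$17500 flat): $51380 + $17500 = $68880.
Victim suffered great bodily injury (+$14250 flat): $68880 + $14250 = $83130.
Prior failure to appear (+$17750 flat): $83130 + $17750 = $100880.
$100880 is within the $775000 maximum.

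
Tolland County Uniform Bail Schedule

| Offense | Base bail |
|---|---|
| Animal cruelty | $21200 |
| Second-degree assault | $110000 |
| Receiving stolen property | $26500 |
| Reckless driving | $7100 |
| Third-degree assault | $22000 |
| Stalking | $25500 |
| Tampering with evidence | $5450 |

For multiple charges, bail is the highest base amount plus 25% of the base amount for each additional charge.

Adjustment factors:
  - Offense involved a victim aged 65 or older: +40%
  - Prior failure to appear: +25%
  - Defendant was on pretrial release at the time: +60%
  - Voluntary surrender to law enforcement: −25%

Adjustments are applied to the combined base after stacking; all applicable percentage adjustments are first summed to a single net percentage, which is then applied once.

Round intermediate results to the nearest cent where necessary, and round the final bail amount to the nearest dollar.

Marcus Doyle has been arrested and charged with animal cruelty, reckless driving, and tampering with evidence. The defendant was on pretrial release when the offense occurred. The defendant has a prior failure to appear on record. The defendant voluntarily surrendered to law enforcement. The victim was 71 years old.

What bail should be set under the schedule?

$48675

Base amounts from the schedule: animal cruelty $21200; reckless driving $7100; tampering with evidence $5450.
Stacking rule: highest base plus 25% of each additional charge. Highest is animal cruelty at $21200. Additional: $7100 × 25% = $1775; $5450 × 25% = $1362.50. Combined base = $21200 + $3137.50 = $24337.50.
Net percentage adjustment: +40% +25% +60% −25% = +100%. $24337.50 × 2 = $48675.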